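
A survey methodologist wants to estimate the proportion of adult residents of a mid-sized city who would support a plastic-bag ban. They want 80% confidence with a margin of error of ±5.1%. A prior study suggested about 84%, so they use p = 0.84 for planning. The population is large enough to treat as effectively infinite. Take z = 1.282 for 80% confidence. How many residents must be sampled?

With p = 0.84, p(1−p) = 0.1344.
n = z²·p(1−p)/E² = 1.282² × 0.1344 / 0.051² = 1.6435 × 0.1344 / 0.002601 ≈ 84.92.
Rounding up gives n = 85.

85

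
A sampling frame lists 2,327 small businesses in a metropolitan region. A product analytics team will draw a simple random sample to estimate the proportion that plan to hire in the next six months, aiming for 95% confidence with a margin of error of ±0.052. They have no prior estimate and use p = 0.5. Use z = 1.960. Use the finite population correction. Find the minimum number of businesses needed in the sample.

309

Unadjusted: n₀ = 1.960² × 0.50 × 0.50 / 0.052² ≈ 355.18, so n₀ = 356.
Finite population correction with N = 2,327: n = n₀ / (1 + (n₀−1)/N) = 356 / (1 + 355/2327) = 356 / 1.1526 ≈ 308.88.
Rounding up, n = 309.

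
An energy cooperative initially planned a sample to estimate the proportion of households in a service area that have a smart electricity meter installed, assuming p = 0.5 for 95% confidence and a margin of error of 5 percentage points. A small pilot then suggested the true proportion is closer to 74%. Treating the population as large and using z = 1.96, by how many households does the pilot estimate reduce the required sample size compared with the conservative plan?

Conservative (p = 0.5): n = 1.96² × 0.25 / 0.050² ≈ 384.16 → 385.
Using p = 0.74: p(1−p) = 0.1924, so n = 1.96² × 0.1924 / 0.050² ≈ 295.65 → 296.
Reduction: 385 − 296 = 89.

89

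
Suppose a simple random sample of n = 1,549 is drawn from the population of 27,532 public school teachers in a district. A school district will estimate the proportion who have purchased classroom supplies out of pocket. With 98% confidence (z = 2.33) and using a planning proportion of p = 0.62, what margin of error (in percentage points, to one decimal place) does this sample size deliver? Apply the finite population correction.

Finite-population factor: (N−n)/(N−1) = (27532−1549)/(27532−1) = 0.9438.
SE(p̂) = √[p(1−p)/n · (N−n)/(N−1)] = √[0.2356/1549 × 0.9438] = 0.01198.
E = z × SE = 2.33 × 0.01198 = 0.02792 ≈ 2.8 percentage points.

2.8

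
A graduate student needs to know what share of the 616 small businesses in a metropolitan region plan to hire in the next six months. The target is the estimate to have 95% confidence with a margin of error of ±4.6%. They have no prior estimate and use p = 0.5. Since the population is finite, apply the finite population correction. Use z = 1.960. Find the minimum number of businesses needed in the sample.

262

Unadjusted: n₀ = 1.960² × 0.50 × 0.50 / 0.046² ≈ 453.88, so n₀ = 454.
Finite population correction with N = 616: n = n₀ / (1 + (n₀−1)/N) = 454 / (1 + 453/616) = 454 / 1.7354 ≈ 261.61.
Rounding up, n = 262.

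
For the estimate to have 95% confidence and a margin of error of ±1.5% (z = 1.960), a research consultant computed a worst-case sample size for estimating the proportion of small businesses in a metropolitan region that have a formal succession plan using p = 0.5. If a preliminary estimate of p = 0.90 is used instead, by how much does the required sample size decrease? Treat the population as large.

Conservative (p = 0.5): n = 1.960² × 0.25 / 0.015² ≈ 4268.44 → 4269.
Using p = 0.90: p(1−p) = 0.0900, so n = 1.960² × 0.0900 / 0.015² ≈ 1536.64 → 1537.
Reduction: 4269 − 1537 = 2732.

2732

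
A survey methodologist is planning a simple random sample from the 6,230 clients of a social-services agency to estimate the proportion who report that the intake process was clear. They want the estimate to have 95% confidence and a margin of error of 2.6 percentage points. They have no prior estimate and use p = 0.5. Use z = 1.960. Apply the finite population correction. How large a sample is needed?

1158

Unadjusted: n₀ = 1.960² × 0.50 × 0.50 / 0.026² ≈ 1420.71, so n₀ = 1421.
Finite population correction with N = 6,230: n = n₀ / (1 + (n₀−1)/N) = 1421 / (1 + 1420/6230) = 1421 / 1.2279 ≈ 1157.23.
Rounding up, n = 1158.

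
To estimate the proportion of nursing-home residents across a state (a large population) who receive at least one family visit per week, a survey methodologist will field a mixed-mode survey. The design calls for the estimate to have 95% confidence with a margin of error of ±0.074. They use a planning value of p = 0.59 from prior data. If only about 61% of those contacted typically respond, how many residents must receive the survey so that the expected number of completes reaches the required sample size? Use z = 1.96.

Completed interviews needed: n₀ = 1.96² × 0.2419 / 0.074² ≈ 169.70 → 170.
At a 61% response rate, contacts needed = 170 / 0.61 ≈ 278.69 → 279.

279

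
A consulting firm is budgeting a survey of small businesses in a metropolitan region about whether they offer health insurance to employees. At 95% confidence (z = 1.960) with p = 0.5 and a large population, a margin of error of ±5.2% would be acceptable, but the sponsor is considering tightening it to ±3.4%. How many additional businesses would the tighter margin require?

At ±5.2%: n = 1.960² × 0.2500 / 0.052² ≈ 355.18 → 356.
At ±3.4%: n = 1.960² × 0.2500 / 0.034² ≈ 830.80 → 831.
Additional respondents: 831 − 356 = 475.

475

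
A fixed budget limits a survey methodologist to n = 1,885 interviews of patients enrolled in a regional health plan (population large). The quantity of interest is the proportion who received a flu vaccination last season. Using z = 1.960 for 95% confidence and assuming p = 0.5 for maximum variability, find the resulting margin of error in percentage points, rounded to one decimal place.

SE(p̂) = √[p(1−p)/n] = √[0.2500/1885] = 0.01152.
E = z × SE = 1.960 × 0.01152 = 0.02257, or 2.3 percentage points.

2.3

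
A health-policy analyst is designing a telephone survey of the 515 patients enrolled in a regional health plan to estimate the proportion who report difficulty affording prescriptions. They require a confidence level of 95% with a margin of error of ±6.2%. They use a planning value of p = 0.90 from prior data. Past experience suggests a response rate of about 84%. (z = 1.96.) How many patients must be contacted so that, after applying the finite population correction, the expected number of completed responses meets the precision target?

Completed interviews needed (unadjusted): n₀ = 1.96² × 0.0900 / 0.062² ≈ 89.94 → 90.
FPC for N = 515: n = 90 / (1 + 89/515) = 90 / 1.1728 ≈ 76.74 → 77.
At an 84% response rate, contacts needed = 77 / 0.84 ≈ 91.67 → 92.

92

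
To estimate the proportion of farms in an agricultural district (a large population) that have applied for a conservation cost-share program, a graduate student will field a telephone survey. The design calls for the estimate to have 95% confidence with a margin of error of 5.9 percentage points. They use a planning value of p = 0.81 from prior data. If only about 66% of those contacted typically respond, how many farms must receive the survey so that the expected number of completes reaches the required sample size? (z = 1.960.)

Completed interviews needed: n₀ = 1.960² × 0.1539 / 0.059² ≈ 169.84 → 170.
At a 66% response rate, contacts needed = 170 / 0.66 ≈ 257.58 → 258.

258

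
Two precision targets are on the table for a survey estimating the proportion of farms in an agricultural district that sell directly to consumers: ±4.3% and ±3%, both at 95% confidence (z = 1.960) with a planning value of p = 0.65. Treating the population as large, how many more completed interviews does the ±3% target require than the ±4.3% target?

At ±4.3%: n = 1.960² × 0.2275 / 0.043² ≈ 472.67 → 473.
At ±3%: n = 1.960² × 0.2275 / 0.030² ≈ 971.07 → 972.
Additional respondents: 972 − 473 = 499.

499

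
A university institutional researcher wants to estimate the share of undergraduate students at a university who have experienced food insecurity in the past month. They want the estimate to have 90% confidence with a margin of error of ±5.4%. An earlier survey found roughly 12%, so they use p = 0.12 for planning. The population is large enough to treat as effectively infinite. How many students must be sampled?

98

For 90% confidence, z = 1.64.
With p = 0.12, p(1−p) = 0.1056.
n = z²·p(1−p)/E² = 1.64² × 0.1056 / 0.054² = 2.6896 × 0.1056 / 0.002916 ≈ 97.40.
Rounding up gives n = 98.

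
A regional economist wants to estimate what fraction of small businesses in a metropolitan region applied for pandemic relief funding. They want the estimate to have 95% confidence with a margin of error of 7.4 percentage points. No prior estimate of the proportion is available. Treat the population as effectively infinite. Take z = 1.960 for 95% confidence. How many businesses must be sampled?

176

With no prior estimate, use p = 0.5, giving p(1−p) = 0.25.
n = z²·p(1−p)/E² = 1.960² × 0.2500 / 0.074² = 3.8416 × 0.2500 / 0.005476 ≈ 175.38.
Rounding up gives n = 176.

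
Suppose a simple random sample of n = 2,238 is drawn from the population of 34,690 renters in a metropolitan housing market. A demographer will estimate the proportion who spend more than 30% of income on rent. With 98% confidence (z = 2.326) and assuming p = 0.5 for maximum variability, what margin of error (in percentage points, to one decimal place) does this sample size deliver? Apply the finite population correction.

2.4

Finite-population factor: (N−n)/(N−1) = (34690−2238)/(34690−1) = 0.9355.
SE(p̂) = √[p(1−p)/n · (N−n)/(N−1)] = √[0.2500/2238 × 0.9355] = 0.01022.
E = z × SE = 2.326 × 0.01022 = 0.02378 ≈ 2.4 percentage points.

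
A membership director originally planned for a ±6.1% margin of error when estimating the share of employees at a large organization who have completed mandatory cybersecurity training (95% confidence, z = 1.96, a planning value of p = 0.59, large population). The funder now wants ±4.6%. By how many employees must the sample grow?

At ±6.1%: n = 1.96² × 0.2419 / 0.061² ≈ 249.74 → 250.
At ±4.6%: n = 1.96² × 0.2419 / 0.046² ≈ 439.17 → 440.
Additional respondents: 440 − 250 = 190.

190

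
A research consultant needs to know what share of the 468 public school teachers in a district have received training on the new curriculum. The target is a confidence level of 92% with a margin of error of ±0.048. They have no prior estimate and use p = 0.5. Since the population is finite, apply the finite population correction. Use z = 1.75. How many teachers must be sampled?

Unadjusted: n₀ = 1.75² × 0.50 × 0.50 / 0.048² ≈ 332.30, so n₀ = 333.
Finite population correction with N = 468: n = n₀ / (1 + (n₀−1)/N) = 333 / (1 + 332/468) = 333 / 1.7094 ≈ 194.80.
Rounding up, n = 195.

195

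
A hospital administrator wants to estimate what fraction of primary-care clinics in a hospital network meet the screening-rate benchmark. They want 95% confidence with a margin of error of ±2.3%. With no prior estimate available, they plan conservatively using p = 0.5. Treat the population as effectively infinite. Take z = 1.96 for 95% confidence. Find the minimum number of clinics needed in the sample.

With p = 0.5, p(1−p) = 0.25.
n = z²·p(1−p)/E² = 1.96² × 0.2500 / 0.023² = 3.8416 × 0.2500 / 0.000529 ≈ 1815.50.
Rounding up gives n = 1816.

1816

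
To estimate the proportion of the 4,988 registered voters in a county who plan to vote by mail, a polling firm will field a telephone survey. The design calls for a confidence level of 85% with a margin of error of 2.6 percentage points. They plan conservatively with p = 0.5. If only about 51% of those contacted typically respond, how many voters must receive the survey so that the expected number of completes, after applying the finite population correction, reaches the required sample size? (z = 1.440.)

Completed interviews needed (unadjusted): n₀ = 1.440² × 0.2500 / 0.026² ≈ 766.86 → 767.
FPC for N = 4,988: n = 767 / (1 + 766/4988) = 767 / 1.1536 ≈ 664.89 → 665.
At a 51% response rate, contacts needed = 665 / 0.51 ≈ 1303.92 → 1304.

1304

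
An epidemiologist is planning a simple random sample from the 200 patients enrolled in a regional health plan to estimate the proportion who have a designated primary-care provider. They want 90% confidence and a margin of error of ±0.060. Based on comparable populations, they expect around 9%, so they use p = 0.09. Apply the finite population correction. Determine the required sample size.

48

For 90% confidence, z = 1.64.
Unadjusted: n₀ = 1.64² × 0.09 × 0.91 / 0.060² ≈ 61.19, so n₀ = 62.
Finite population correction with N = 200: n = n₀ / (1 + (n₀−1)/N) = 62 / (1 + 61/200) = 62 / 1.3050 ≈ 47.51.
Rounding up, n = 48.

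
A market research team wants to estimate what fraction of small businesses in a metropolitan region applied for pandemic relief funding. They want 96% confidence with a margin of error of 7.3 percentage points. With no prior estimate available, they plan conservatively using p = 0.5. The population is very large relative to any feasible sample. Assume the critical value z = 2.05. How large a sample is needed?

With p = 0.5, p(1−p) = 0.25.
n = z²·p(1−p)/E² = 2.05² × 0.2500 / 0.073² = 4.2025 × 0.2500 / 0.005329 ≈ 197.15.
Rounding up gives n = 198.

198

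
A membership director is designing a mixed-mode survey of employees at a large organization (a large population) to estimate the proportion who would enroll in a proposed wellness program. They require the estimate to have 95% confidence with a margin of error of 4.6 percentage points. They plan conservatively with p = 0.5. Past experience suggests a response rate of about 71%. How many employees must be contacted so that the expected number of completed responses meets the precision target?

640

For 95% confidence, z = 1.960.
Completed interviews needed: n₀ = 1.960² × 0.2500 / 0.046² ≈ 453.88 → 454.
At a 71% response rate, contacts needed = 454 / 0.71 ≈ 639.44 → 640.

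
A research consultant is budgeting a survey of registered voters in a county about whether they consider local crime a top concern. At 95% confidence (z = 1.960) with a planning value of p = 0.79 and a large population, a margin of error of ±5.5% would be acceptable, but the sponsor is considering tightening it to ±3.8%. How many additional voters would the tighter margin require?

231

At ±5.5%: n = 1.960² × 0.1659 / 0.055² ≈ 210.68 → 211.
At ±3.8%: n = 1.960² × 0.1659 / 0.038² ≈ 441.36 → 442.
Additional respondents: 442 − 211 = 231.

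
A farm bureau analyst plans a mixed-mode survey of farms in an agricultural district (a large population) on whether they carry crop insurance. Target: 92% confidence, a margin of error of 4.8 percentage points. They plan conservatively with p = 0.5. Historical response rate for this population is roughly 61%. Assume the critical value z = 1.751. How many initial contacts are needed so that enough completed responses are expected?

Completed interviews needed: n₀ = 1.751² × 0.2500 / 0.048² ≈ 332.68 → 333.
At a 61% response rate, contacts needed = 333 / 0.61 ≈ 545.90 → 546.

546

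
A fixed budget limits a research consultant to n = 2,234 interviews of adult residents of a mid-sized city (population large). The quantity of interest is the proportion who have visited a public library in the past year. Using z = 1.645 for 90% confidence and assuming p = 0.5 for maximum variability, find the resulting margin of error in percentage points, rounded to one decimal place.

1.7

SE(p̂) = √[p(1−p)/n] = √[0.2500/2234] = 0.01058.
E = z × SE = 1.645 × 0.01058 = 0.01740, or 1.7 percentage points.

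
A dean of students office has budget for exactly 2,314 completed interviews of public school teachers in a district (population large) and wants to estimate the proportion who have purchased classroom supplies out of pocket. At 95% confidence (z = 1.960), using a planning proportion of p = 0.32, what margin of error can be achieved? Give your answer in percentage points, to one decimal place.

1.9

SE(p̂) = √[p(1−p)/n] = √[0.2176/2314] = 0.00970.
E = z × SE = 1.960 × 0.00970 = 0.01901, or 1.9 percentage points.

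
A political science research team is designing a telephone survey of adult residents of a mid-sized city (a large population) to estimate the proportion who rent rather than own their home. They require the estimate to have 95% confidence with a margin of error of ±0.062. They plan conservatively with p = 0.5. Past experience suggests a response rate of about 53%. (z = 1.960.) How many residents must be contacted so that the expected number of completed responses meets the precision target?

472

Completed interviews needed: n₀ = 1.960² × 0.2500 / 0.062² ≈ 249.84 → 250.
At a 53% response rate, contacts needed = 250 / 0.53 ≈ 471.70 → 472.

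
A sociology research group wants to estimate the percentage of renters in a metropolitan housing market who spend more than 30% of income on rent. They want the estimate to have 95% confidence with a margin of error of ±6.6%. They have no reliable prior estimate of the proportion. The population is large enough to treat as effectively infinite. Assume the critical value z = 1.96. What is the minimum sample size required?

With no prior estimate, use p = 0.5, giving p(1−p) = 0.25.
n = z²·p(1−p)/E² = 1.96² × 0.2500 / 0.066² = 3.8416 × 0.2500 / 0.004356 ≈ 220.48.
Rounding up gives n = 221.

221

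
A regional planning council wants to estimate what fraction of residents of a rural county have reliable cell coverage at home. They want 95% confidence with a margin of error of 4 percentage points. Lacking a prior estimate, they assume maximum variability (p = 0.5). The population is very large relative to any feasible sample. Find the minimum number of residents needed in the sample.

For 95% confidence, z = 1.96.
With p = 0.5, p(1−p) = 0.25.
n = z²·p(1−p)/E² = 1.96² × 0.2500 / 0.040² = 3.8416 × 0.2500 / 0.001600 ≈ 600.25.
Rounding up gives n = 601.

601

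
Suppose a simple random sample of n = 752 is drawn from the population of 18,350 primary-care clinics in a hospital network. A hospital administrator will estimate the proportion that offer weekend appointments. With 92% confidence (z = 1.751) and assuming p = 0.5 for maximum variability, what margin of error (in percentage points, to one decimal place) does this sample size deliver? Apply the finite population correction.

Finite-population factor: (N−n)/(N−1) = (18350−752)/(18350−1) = 0.9591.
SE(p̂) = √[p(1−p)/n · (N−n)/(N−1)] = √[0.2500/752 × 0.9591] = 0.01786.
E = z × SE = 1.751 × 0.01786 = 0.03127 ≈ 3.1 percentage points.

3.1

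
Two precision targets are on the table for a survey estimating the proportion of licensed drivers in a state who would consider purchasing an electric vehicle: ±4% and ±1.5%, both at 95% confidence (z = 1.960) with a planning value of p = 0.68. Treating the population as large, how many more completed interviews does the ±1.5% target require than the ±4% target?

At ±4%: n = 1.960² × 0.2176 / 0.040² ≈ 522.46 → 523.
At ±1.5%: n = 1.960² × 0.2176 / 0.015² ≈ 3715.25 → 3716.
Additional respondents: 3716 − 523 = 3193.

3193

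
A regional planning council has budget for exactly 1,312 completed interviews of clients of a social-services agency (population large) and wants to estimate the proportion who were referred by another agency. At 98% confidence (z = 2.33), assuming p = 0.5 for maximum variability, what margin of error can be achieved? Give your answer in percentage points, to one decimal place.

3.2

SE(p̂) = √[p(1−p)/n] = √[0.2500/1312] = 0.01380.
E = z × SE = 2.33 × 0.01380 = 0.03216, or 3.2 percentage points.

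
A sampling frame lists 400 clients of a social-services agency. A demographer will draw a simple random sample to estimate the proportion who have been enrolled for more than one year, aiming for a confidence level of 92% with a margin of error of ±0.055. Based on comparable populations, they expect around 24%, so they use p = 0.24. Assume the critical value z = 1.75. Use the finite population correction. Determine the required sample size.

Unadjusted: n₀ = 1.75² × 0.24 × 0.76 / 0.055² ≈ 184.66, so n₀ = 185.
Finite population correction with N = 400: n = n₀ / (1 + (n₀−1)/N) = 185 / (1 + 184/400) = 185 / 1.4600 ≈ 126.71.
Rounding up, n = 127.

127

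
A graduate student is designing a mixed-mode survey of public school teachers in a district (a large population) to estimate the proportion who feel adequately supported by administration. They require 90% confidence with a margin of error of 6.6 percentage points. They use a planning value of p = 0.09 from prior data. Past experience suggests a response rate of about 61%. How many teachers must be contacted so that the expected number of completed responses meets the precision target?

84

For 90% confidence, z = 1.645.
Completed interviews needed: n₀ = 1.645² × 0.0819 / 0.066² ≈ 50.88 → 51.
At a 61% response rate, contacts needed = 51 / 0.61 ≈ 83.61 → 84.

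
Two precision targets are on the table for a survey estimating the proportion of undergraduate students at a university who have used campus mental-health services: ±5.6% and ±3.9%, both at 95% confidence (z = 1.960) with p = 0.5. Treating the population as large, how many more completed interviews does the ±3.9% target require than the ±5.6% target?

At ±5.6%: n = 1.960² × 0.2500 / 0.056² ≈ 306.25 → 307.
At ±3.9%: n = 1.960² × 0.2500 / 0.039² ≈ 631.43 → 632.
Additional respondents: 632 − 307 = 325.

325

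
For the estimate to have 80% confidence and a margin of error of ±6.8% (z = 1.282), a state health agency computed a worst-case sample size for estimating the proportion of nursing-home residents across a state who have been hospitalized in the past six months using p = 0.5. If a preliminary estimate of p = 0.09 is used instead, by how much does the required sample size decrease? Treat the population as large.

59

Conservative (p = 0.5): n = 1.282² × 0.25 / 0.068² ≈ 88.86 → 89.
Using p = 0.09: p(1−p) = 0.0819, so n = 1.282² × 0.0819 / 0.068² ≈ 29.11 → 30.
Reduction: 89 − 30 = 59.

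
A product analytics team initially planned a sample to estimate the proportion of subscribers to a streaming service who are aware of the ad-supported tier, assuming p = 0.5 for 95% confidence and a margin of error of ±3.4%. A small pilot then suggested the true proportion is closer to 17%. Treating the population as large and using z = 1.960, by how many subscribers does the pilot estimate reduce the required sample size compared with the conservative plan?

362

Conservative (p = 0.5): n = 1.960² × 0.25 / 0.034² ≈ 830.80 → 831.
Using p = 0.17: p(1−p) = 0.1411, so n = 1.960² × 0.1411 / 0.034² ≈ 468.90 → 469.
Reduction: 831 − 469 = 362.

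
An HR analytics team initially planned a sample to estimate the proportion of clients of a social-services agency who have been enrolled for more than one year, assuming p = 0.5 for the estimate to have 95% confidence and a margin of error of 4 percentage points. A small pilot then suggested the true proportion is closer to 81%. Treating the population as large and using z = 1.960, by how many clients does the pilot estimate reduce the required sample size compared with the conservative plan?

Conservative (p = 0.5): n = 1.960² × 0.25 / 0.040² ≈ 600.25 → 601.
Using p = 0.81: p(1−p) = 0.1539, so n = 1.960² × 0.1539 / 0.040² ≈ 369.51 → 370.
Reduction: 601 − 370 = 231.

231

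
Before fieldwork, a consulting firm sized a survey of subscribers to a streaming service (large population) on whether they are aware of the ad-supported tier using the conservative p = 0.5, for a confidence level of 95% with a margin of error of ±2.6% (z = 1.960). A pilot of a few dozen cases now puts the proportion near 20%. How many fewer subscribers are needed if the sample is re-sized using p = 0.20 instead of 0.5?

Conservative (p = 0.5): n = 1.960² × 0.25 / 0.026² ≈ 1420.71 → 1421.
Using p = 0.20: p(1−p) = 0.1600, so n = 1.960² × 0.1600 / 0.026² ≈ 909.25 → 910.
Reduction: 1421 − 910 = 511.

511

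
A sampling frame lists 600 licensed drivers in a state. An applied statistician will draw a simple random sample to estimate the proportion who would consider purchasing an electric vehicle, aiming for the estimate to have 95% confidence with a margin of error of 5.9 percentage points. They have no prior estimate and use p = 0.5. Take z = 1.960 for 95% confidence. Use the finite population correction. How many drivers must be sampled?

Unadjusted: n₀ = 1.960² × 0.50 × 0.50 / 0.059² ≈ 275.90, so n₀ = 276.
Finite population correction with N = 600: n = n₀ / (1 + (n₀−1)/N) = 276 / (1 + 275/600) = 276 / 1.4583 ≈ 189.26.
Rounding up, n = 190.

190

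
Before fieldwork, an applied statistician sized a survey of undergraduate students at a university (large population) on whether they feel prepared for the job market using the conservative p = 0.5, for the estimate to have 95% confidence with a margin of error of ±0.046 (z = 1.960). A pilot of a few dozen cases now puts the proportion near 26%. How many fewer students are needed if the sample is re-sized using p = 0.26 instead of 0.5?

Conservative (p = 0.5): n = 1.960² × 0.25 / 0.046² ≈ 453.88 → 454.
Using p = 0.26: p(1−p) = 0.1924, so n = 1.960² × 0.1924 / 0.046² ≈ 349.30 → 350.
Reduction: 454 − 350 = 104.

104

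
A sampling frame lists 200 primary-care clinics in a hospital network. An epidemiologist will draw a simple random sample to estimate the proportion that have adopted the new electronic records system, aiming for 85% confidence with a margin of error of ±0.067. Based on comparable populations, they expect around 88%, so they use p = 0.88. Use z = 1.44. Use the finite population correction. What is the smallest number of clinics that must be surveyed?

40

Unadjusted: n₀ = 1.44² × 0.88 × 0.12 / 0.067² ≈ 48.78, so n₀ = 49.
Finite population correction with N = 200: n = n₀ / (1 + (n₀−1)/N) = 49 / (1 + 48/200) = 49 / 1.2400 ≈ 39.52.
Rounding up, n = 40.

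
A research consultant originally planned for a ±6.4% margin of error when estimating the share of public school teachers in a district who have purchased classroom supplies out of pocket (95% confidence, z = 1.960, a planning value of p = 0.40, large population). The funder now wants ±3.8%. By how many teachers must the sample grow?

At ±6.4%: n = 1.960² × 0.2400 / 0.064² ≈ 225.09 → 226.
At ±3.8%: n = 1.960² × 0.2400 / 0.038² ≈ 638.49 → 639.
Additional respondents: 639 − 226 = 413.

413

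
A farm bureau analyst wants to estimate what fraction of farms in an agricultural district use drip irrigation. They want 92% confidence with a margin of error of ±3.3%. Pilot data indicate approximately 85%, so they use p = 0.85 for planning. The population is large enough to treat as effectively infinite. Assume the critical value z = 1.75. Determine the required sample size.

With p = 0.85, p(1−p) = 0.1275.
n = z²·p(1−p)/E² = 1.75² × 0.1275 / 0.033² = 3.0625 × 0.1275 / 0.001089 ≈ 358.56.
Rounding up gives n = 359.

359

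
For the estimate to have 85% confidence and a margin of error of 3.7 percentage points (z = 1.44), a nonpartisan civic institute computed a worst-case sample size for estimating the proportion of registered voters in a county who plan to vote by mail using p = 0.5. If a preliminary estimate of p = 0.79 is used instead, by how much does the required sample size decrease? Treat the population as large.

Conservative (p = 0.5): n = 1.44² × 0.25 / 0.037² ≈ 378.67 → 379.
Using p = 0.79: p(1−p) = 0.1659, so n = 1.44² × 0.1659 / 0.037² ≈ 251.29 → 252.
Reduction: 379 − 252 = 127.

127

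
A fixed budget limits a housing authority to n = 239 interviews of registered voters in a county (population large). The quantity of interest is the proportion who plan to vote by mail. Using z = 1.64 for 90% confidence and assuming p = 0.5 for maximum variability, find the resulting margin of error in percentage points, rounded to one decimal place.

5.3

SE(p̂) = √[p(1−p)/n] = √[0.2500/239] = 0.03234.
E = z × SE = 1.64 × 0.03234 = 0.05304, or 5.3 percentage points.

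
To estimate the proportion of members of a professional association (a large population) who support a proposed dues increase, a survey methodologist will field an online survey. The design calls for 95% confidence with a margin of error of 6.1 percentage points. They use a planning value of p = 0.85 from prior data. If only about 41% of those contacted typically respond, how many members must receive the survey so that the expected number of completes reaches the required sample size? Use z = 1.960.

322

Completed interviews needed: n₀ = 1.960² × 0.1275 / 0.061² ≈ 131.63 → 132.
At a 41% response rate, contacts needed = 132 / 0.41 ≈ 321.95 → 322.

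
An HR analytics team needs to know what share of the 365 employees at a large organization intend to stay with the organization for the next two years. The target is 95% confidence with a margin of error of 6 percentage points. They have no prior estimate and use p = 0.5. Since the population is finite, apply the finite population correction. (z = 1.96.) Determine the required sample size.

155

Unadjusted: n₀ = 1.96² × 0.50 × 0.50 / 0.060² ≈ 266.78, so n₀ = 267.
Finite population correction with N = 365: n = n₀ / (1 + (n₀−1)/N) = 267 / (1 + 266/365) = 267 / 1.7288 ≈ 154.45.
Rounding up, n = 155.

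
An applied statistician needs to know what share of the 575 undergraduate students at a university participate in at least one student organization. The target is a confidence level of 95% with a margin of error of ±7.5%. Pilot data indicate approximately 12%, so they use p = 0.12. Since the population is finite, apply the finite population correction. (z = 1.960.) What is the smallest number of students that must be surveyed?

Unadjusted: n₀ = 1.960² × 0.12 × 0.88 / 0.075² ≈ 72.12, so n₀ = 73.
Finite population correction with N = 575: n = n₀ / (1 + (n₀−1)/N) = 73 / (1 + 72/575) = 73 / 1.1252 ≈ 64.88.
Rounding up, n = 65.

65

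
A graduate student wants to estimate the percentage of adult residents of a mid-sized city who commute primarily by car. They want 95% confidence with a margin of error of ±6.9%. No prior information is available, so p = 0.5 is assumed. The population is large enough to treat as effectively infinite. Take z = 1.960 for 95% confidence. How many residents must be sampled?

202

With p = 0.5, p(1−p) = 0.25.
n = z²·p(1−p)/E² = 1.960² × 0.2500 / 0.069² = 3.8416 × 0.2500 / 0.004761 ≈ 201.72.
Rounding up gives n = 202.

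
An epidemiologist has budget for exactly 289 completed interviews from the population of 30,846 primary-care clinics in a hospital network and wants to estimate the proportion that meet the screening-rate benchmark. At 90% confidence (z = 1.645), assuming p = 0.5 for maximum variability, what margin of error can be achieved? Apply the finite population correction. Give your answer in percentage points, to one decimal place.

4.8

Finite-population factor: (N−n)/(N−1) = (30846−289)/(30846−1) = 0.9907.
SE(p̂) = √[p(1−p)/n · (N−n)/(N−1)] = √[0.2500/289 × 0.9907] = 0.02927.
E = z × SE = 1.645 × 0.02927 = 0.04816 ≈ 4.8 percentage points.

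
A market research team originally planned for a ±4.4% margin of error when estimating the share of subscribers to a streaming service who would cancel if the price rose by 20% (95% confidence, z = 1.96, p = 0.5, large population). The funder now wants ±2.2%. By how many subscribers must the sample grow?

At ±4.4%: n = 1.96² × 0.2500 / 0.044² ≈ 496.07 → 497.
At ±2.2%: n = 1.96² × 0.2500 / 0.022² ≈ 1984.30 → 1985.
Additional respondents: 1985 − 497 = 1488.

1488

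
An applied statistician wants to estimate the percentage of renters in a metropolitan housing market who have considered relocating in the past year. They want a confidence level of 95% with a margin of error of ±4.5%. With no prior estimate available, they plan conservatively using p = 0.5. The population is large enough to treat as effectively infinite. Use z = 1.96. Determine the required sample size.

With p = 0.5, p(1−p) = 0.25.
n = z²·p(1−p)/E² = 1.96² × 0.2500 / 0.045² = 3.8416 × 0.2500 / 0.002025 ≈ 474.27.
Rounding up gives n = 475.

475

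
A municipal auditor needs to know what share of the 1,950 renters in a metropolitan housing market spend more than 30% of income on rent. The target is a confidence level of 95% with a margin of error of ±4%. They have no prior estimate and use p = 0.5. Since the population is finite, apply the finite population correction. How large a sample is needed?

460

For 95% confidence, z = 1.960.
Unadjusted: n₀ = 1.960² × 0.50 × 0.50 / 0.040² ≈ 600.25, so n₀ = 601.
Finite population correction with N = 1,950: n = n₀ / (1 + (n₀−1)/N) = 601 / (1 + 600/1950) = 601 / 1.3077 ≈ 459.59.
Rounding up, n = 460.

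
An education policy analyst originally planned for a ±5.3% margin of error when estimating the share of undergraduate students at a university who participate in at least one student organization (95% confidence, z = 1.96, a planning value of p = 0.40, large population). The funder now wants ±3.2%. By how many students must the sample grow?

At ±5.3%: n = 1.96² × 0.2400 / 0.053² ≈ 328.22 → 329.
At ±3.2%: n = 1.96² × 0.2400 / 0.032² ≈ 900.38 → 901.
Additional respondents: 901 − 329 = 572.

572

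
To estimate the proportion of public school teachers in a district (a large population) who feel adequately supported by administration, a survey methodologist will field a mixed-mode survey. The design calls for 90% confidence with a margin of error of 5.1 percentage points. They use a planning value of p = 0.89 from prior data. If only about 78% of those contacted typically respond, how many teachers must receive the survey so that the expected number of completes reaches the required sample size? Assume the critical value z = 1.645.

Completed interviews needed: n₀ = 1.645² × 0.0979 / 0.051² ≈ 101.85 → 102.
At a 78% response rate, contacts needed = 102 / 0.78 ≈ 130.77 → 131.

131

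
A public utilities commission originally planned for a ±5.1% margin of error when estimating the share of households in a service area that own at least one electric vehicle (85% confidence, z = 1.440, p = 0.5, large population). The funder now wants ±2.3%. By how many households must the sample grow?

780

At ±5.1%: n = 1.440² × 0.2500 / 0.051² ≈ 199.31 → 200.
At ±2.3%: n = 1.440² × 0.2500 / 0.023² ≈ 979.96 → 980.
Additional respondents: 980 − 200 = 780.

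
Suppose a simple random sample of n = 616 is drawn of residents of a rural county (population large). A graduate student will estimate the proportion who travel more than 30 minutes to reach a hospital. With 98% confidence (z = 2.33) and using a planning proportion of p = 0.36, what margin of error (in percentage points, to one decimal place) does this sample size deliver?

SE(p̂) = √[p(1−p)/n] = √[0.2304/616] = 0.01934.
E = z × SE = 2.33 × 0.01934 = 0.04506, or 4.5 percentage points.

4.5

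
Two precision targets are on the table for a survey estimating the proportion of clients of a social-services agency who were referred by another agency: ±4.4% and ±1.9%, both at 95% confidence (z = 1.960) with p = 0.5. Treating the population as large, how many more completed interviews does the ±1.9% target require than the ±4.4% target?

At ±4.4%: n = 1.960² × 0.2500 / 0.044² ≈ 496.07 → 497.
At ±1.9%: n = 1.960² × 0.2500 / 0.019² ≈ 2660.39 → 2661.
Additional respondents: 2661 − 497 = 2164.

2164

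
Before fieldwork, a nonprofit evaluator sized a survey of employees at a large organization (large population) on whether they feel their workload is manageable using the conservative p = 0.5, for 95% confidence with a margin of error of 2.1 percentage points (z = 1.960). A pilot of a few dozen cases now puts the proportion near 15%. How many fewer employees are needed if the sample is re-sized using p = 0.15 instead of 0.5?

Conservative (p = 0.5): n = 1.960² × 0.25 / 0.021² ≈ 2177.78 → 2178.
Using p = 0.15: p(1−p) = 0.1275, so n = 1.960² × 0.1275 / 0.021² ≈ 1110.67 → 1111.
Reduction: 2178 − 1111 = 1067.

1067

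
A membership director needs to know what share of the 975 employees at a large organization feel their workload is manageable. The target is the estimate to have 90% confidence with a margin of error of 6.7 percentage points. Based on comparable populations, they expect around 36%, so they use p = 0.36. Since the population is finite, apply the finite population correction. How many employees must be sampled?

For 90% confidence, z = 1.645.
Unadjusted: n₀ = 1.645² × 0.36 × 0.64 / 0.067² ≈ 138.89, so n₀ = 139.
Finite population correction with N = 975: n = n₀ / (1 + (n₀−1)/N) = 139 / (1 + 138/975) = 139 / 1.1415 ≈ 121.77.
Rounding up, n = 122.

122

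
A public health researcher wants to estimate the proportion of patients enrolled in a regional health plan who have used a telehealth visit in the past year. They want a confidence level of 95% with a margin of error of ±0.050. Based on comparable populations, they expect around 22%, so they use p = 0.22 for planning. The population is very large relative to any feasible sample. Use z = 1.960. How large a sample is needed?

264

With p = 0.22, p(1−p) = 0.1716.
n = z²·p(1−p)/E² = 1.960² × 0.1716 / 0.050² = 3.8416 × 0.1716 / 0.002500 ≈ 263.69.
Rounding up gives n = 264.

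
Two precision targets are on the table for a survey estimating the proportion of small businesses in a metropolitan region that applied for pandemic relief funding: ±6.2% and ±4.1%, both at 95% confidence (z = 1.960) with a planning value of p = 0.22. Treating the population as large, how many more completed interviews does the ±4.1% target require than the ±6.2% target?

221

At ±6.2%: n = 1.960² × 0.1716 / 0.062² ≈ 171.49 → 172.
At ±4.1%: n = 1.960² × 0.1716 / 0.041² ≈ 392.16 → 393.
Additional respondents: 393 − 172 = 221.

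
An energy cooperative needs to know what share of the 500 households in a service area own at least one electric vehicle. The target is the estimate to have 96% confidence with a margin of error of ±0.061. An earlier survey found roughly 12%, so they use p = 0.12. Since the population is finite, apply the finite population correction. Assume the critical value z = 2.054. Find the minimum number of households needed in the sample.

Unadjusted: n₀ = 2.054² × 0.12 × 0.88 / 0.061² ≈ 119.73, so n₀ = 120.
Finite population correction with N = 500: n = n₀ / (1 + (n₀−1)/N) = 120 / (1 + 119/500) = 120 / 1.2380 ≈ 96.93.
Rounding up, n = 97.

97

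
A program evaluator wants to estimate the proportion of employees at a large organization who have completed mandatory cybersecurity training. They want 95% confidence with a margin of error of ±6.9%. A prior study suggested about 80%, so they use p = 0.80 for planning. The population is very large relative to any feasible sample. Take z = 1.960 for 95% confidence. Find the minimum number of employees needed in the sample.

130

With p = 0.80, p(1−p) = 0.1600.
n = z²·p(1−p)/E² = 1.960² × 0.1600 / 0.069² = 3.8416 × 0.1600 / 0.004761 ≈ 129.10.
Rounding up gives n = 130.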